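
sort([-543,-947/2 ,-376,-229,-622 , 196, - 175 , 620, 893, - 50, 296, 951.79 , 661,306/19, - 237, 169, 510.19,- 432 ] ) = [-622, -543 ,-947/2, - 432,-376, -237, - 229 ,-175,-50,  306/19 , 169 , 196,  296,510.19,620, 661 , 893,951.79 ]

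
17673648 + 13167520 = 30841168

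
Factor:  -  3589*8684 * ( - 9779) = 304780880404 = 2^2 * 7^1*11^1*13^1 * 37^1  *  97^1*127^1 * 167^1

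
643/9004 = 643/9004 = 0.07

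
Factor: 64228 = 2^2*16057^1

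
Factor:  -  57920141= - 23^1*2518267^1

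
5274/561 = 9 + 75/187 = 9.40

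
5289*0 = 0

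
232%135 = 97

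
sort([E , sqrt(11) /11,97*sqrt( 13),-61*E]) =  [-61*E,sqrt (11)/11,E,97*sqrt( 13 )] 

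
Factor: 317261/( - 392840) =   -  2^( - 3)*5^(- 1 )*23^( - 1 )*743^1 = - 743/920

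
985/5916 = 985/5916 = 0.17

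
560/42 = 40/3  =  13.33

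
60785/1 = 60785 = 60785.00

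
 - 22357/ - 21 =22357/21  =  1064.62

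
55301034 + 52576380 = 107877414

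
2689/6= 448 + 1/6 = 448.17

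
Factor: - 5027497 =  -211^1 * 23827^1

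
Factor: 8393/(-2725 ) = -5^( - 2)*7^1*11^1 =- 77/25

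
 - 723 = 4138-4861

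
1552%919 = 633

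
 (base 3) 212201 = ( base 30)la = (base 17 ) 23B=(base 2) 1010000000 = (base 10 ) 640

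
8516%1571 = 661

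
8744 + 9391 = 18135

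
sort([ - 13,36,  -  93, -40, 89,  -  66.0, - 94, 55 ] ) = [ - 94,-93, - 66.0, - 40 , - 13, 36,55, 89] 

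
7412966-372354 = 7040612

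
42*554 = 23268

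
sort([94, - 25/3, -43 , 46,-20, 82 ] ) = [ - 43,-20, - 25/3 , 46 , 82, 94 ]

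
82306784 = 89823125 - 7516341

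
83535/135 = 618 + 7/9 = 618.78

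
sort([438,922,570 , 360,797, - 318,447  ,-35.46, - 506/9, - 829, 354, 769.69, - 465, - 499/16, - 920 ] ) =[ - 920, - 829, - 465, - 318 ,- 506/9,  -  35.46, - 499/16, 354,360, 438,447 , 570, 769.69, 797,922 ] 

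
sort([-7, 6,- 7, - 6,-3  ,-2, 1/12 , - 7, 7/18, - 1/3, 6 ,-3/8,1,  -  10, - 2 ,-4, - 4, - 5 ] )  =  [-10  , - 7,-7 ,-7, - 6,- 5 ,-4, - 4, - 3 ,-2,-2, - 3/8, - 1/3,  1/12, 7/18,1,  6, 6]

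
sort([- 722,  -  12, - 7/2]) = [ - 722,  -  12 ,  -  7/2]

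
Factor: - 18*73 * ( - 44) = 2^3*3^2*11^1*73^1 = 57816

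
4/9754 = 2/4877 = 0.00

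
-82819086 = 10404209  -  93223295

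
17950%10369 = 7581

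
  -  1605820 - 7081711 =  - 8687531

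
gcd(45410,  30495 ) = 95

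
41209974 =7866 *5239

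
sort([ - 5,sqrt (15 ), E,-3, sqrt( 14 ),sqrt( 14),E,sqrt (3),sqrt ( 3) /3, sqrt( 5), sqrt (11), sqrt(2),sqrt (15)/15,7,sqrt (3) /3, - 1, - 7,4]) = [ - 7, - 5, - 3,-1,sqrt( 15)/15,  sqrt ( 3) /3,sqrt( 3 ) /3,sqrt( 2),sqrt (3 ), sqrt(5), E,E , sqrt (11), sqrt( 14 ),sqrt (14),sqrt(15), 4,  7]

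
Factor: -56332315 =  - 5^1*13^1 * 37^1*59^1 * 397^1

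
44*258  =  11352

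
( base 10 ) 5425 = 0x1531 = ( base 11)4092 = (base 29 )6d2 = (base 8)12461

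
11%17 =11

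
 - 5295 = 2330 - 7625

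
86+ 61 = 147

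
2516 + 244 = 2760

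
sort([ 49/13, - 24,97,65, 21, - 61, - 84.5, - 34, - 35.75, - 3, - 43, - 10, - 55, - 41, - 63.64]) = [ - 84.5, - 63.64, - 61,-55,- 43 , - 41,-35.75,-34, - 24, - 10 , - 3,49/13, 21 , 65, 97 ] 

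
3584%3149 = 435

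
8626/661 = 13 + 33/661 = 13.05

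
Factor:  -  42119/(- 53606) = 11/14 =2^ ( - 1)*7^ ( - 1)*11^1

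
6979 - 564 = 6415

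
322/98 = 23/7 = 3.29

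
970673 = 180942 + 789731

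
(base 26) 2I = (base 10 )70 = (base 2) 1000110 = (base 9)77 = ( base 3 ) 2121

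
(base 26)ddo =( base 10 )9150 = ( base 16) 23BE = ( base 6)110210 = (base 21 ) KFF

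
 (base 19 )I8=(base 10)350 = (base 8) 536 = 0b101011110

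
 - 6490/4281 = -2 + 2072/4281 = -  1.52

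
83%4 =3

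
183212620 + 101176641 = 284389261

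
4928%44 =0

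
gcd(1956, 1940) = 4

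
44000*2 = 88000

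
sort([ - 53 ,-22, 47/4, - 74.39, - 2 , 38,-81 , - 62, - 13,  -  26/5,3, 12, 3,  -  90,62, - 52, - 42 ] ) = [  -  90, - 81, - 74.39, - 62, - 53, - 52 , - 42, -22,-13, - 26/5,- 2,3, 3 , 47/4,  12, 38  ,  62 ] 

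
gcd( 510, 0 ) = 510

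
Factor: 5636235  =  3^1 * 5^1*11^1*34159^1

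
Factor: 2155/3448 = 5/8  =  2^( - 3 )*5^1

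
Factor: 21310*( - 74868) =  - 1595437080 = - 2^3*3^1* 5^1*17^1*367^1*2131^1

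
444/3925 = 444/3925  =  0.11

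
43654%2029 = 1045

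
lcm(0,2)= 0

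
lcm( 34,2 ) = 34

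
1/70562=1/70562 =0.00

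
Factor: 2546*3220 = 2^3*5^1*7^1 * 19^1*23^1*67^1 = 8198120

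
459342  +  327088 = 786430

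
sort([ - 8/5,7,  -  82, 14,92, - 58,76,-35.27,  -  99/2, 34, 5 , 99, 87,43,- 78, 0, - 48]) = [ - 82, - 78, - 58 , - 99/2, - 48,-35.27, - 8/5 , 0, 5,7, 14,34 , 43, 76, 87, 92,99] 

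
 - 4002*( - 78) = 312156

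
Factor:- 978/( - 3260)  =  3/10  =  2^(-1)*3^1*5^ (  -  1 ) 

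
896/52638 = 448/26319=0.02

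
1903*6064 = 11539792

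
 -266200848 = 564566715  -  830767563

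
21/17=21/17 = 1.24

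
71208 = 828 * 86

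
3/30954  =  1/10318 = 0.00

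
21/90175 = 21/90175 = 0.00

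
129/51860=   129/51860=0.00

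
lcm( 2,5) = 10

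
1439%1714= 1439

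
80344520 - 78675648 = 1668872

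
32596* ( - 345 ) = -11245620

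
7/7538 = 7/7538 = 0.00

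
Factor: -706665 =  - 3^1*5^1*47111^1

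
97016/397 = 244 + 148/397 = 244.37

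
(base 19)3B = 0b1000100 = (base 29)2A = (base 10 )68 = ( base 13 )53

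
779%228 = 95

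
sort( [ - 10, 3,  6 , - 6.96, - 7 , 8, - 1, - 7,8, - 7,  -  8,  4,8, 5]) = [ - 10, - 8 , - 7  , - 7, - 7, - 6.96,-1, 3, 4,  5, 6,8, 8,  8]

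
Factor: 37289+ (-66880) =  - 29591 = - 127^1*233^1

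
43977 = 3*14659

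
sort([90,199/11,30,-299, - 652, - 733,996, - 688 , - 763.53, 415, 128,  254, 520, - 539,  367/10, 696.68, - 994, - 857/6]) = [ - 994, - 763.53, - 733,-688,  -  652, - 539,-299,-857/6, 199/11, 30, 367/10,90, 128, 254,  415, 520, 696.68,996 ]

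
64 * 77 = 4928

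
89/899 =89/899 = 0.10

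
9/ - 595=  - 1 + 586/595 = - 0.02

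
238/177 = 238/177 = 1.34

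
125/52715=25/10543 = 0.00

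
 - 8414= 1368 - 9782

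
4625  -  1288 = 3337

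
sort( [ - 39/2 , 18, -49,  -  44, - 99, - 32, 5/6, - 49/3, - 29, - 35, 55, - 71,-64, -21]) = [ - 99, - 71, - 64, - 49, - 44, - 35, - 32,  -  29, - 21 ,-39/2, - 49/3, 5/6,18,55]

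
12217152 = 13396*912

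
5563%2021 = 1521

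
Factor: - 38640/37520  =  -3^1*23^1*67^ ( - 1) = - 69/67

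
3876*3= 11628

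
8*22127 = 177016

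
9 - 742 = - 733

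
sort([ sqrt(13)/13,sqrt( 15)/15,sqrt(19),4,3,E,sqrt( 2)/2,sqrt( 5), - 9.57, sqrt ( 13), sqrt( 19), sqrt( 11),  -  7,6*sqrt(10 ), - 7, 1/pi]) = [  -  9.57, - 7, -7,sqrt( 15)/15,sqrt ( 13) /13,1/pi,sqrt( 2)/2,sqrt( 5),E,3, sqrt ( 11),sqrt(13),4,sqrt( 19 ),sqrt( 19),6*sqrt( 10 )]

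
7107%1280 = 707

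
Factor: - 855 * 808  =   - 690840 = -2^3*3^2 * 5^1*19^1*101^1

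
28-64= -36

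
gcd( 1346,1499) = 1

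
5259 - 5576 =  - 317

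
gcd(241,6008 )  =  1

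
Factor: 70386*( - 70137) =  - 2^1 * 3^3 * 7793^1*11731^1 = -4936662882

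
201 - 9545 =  - 9344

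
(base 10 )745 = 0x2e9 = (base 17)29E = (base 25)14K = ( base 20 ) 1H5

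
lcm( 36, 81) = 324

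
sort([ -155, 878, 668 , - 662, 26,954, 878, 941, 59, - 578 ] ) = [ -662, - 578, - 155, 26,  59, 668, 878, 878, 941, 954 ] 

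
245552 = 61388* 4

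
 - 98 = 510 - 608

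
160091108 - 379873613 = - 219782505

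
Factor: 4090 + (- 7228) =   -  3138 = - 2^1*3^1*523^1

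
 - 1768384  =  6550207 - 8318591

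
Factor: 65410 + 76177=141587^1 = 141587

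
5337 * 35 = 186795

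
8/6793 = 8/6793   =  0.00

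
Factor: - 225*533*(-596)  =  2^2*3^2 *5^2*13^1  *41^1 * 149^1 = 71475300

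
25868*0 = 0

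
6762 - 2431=4331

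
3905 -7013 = -3108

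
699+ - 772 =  -73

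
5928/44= 134+8/11= 134.73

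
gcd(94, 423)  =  47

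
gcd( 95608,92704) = 8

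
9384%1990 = 1424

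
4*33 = 132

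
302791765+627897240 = 930689005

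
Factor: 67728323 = 13^1*17^1*306463^1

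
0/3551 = 0 = 0.00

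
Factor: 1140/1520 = 2^( - 2 )*3^1 = 3/4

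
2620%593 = 248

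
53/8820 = 53/8820 = 0.01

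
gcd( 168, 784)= 56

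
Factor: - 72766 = -2^1*36383^1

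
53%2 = 1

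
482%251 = 231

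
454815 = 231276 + 223539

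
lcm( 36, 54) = 108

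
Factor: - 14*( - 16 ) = 224  =  2^5*7^1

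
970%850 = 120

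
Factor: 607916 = 2^2* 379^1 * 401^1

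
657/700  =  657/700= 0.94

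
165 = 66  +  99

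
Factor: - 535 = - 5^1*107^1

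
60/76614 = 10/12769=0.00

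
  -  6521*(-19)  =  123899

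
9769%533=175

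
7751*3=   23253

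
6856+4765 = 11621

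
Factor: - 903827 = -903827^1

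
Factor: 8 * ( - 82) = -2^4*41^1 = - 656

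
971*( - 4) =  - 3884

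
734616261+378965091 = 1113581352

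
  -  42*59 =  -2478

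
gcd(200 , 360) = 40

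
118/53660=59/26830=0.00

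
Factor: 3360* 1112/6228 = 2^6*3^(-1 ) * 5^1*7^1*139^1*173^( - 1)= 311360/519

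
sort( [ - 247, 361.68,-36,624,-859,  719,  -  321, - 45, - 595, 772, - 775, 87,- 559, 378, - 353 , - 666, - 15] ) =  [ - 859, - 775, - 666, - 595, - 559,-353, - 321, - 247, - 45,-36, - 15 , 87,361.68,378,624, 719,  772]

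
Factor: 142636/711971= 10972/54767 = 2^2*13^1*211^1* 54767^ ( - 1)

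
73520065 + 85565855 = 159085920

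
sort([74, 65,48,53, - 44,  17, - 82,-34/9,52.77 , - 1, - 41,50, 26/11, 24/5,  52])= [ - 82, - 44,- 41, - 34/9, - 1,26/11  ,  24/5,17,  48 , 50,52, 52.77,  53,  65, 74 ] 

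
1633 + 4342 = 5975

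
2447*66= 161502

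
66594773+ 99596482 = 166191255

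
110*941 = 103510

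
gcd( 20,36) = 4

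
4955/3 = 4955/3 = 1651.67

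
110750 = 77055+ 33695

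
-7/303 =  - 7/303= - 0.02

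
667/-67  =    -  10 + 3/67 = - 9.96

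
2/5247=2/5247 = 0.00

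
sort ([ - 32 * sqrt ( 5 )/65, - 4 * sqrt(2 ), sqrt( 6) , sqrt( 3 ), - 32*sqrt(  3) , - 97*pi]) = [ - 97*pi, - 32 * sqrt( 3 ),  -  4 * sqrt( 2 ), - 32*sqrt(5) /65,sqrt( 3), sqrt( 6) ]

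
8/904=1/113 =0.01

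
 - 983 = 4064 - 5047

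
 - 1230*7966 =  - 9798180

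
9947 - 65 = 9882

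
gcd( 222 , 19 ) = 1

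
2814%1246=322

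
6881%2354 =2173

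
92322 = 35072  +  57250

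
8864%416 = 128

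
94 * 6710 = 630740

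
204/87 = 2 + 10/29  =  2.34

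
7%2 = 1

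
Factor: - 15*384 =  - 2^7 * 3^2*5^1 = - 5760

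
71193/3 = 23731=23731.00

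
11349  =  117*97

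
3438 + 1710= 5148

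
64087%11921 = 4482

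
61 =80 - 19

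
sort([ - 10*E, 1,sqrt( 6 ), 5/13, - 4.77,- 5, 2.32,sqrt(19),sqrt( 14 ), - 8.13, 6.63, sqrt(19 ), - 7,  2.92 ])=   [ - 10 * E, - 8.13, - 7, - 5, - 4.77, 5/13,1,2.32,  sqrt(6),2.92,sqrt( 14), sqrt( 19), sqrt( 19), 6.63 ]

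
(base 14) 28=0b100100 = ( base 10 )36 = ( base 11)33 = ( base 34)12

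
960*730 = 700800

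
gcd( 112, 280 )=56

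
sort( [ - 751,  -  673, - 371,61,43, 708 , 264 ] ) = [ - 751, - 673, - 371,43,61,264,708]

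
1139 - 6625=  - 5486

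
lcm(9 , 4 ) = 36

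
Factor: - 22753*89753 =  - 61^1*373^1*89753^1 = -2042150009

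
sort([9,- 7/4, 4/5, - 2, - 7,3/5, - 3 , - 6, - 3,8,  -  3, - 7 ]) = [  -  7, - 7, - 6,-3,-3 , - 3,  -  2, - 7/4, 3/5  ,  4/5,8,9]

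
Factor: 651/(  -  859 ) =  -3^1*7^1*31^1*859^( - 1 ) 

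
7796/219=7796/219=35.60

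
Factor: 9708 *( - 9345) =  - 90721260 = - 2^2*3^2*5^1*7^1*89^1*809^1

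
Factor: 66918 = 2^1*3^1*19^1*587^1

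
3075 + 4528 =7603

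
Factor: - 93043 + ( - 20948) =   -  3^1*37997^1  =  - 113991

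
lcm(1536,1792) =10752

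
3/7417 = 3/7417 = 0.00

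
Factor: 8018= 2^1 * 19^1*211^1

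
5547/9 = 616 +1/3 = 616.33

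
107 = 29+78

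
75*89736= 6730200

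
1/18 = 1/18 = 0.06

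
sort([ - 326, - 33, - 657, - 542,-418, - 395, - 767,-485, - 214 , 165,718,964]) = [-767 , - 657 , - 542,  -  485,-418, - 395,- 326, -214, - 33,165, 718,964 ]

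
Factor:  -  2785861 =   -  13^1 * 214297^1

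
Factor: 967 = 967^1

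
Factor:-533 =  - 13^1*41^1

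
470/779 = 470/779 = 0.60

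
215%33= 17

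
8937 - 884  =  8053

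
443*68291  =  30252913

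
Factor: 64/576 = 3^( - 2 ) = 1/9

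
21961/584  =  21961/584=37.60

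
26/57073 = 26/57073  =  0.00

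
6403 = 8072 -1669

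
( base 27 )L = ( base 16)15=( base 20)11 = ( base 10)21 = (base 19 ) 12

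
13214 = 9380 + 3834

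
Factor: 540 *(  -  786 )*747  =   - 317056680  =  - 2^3 * 3^6*5^1 *83^1* 131^1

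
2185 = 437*5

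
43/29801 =43/29801 = 0.00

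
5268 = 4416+852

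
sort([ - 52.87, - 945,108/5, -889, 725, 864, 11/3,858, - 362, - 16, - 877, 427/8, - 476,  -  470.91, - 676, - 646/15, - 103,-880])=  [-945, - 889, - 880, - 877,-676, - 476, - 470.91,-362, - 103, - 52.87,-646/15, - 16,11/3, 108/5, 427/8 , 725 , 858,864]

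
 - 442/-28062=221/14031 = 0.02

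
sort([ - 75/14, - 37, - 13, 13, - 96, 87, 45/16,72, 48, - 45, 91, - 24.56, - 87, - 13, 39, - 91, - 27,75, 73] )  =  [ - 96, - 91, - 87, - 45,-37 , - 27, - 24.56, - 13, - 13, - 75/14, 45/16,13,  39, 48,  72,73, 75, 87,91]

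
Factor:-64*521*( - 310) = 2^7 *5^1*31^1*521^1   =  10336640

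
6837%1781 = 1494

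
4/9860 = 1/2465 =0.00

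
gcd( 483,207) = 69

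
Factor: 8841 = 3^1*7^1*421^1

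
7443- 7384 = 59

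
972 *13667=13284324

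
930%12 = 6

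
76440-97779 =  - 21339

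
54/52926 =9/8821 = 0.00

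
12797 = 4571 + 8226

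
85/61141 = 85/61141 = 0.00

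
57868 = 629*92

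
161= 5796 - 5635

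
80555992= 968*83219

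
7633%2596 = 2441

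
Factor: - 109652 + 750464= 640812 = 2^2*3^1*53401^1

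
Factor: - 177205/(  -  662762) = 2^( - 1)*5^1* 7^1 * 17^( - 1)*61^1 * 83^1*101^( - 1)*193^(  -  1)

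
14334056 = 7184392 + 7149664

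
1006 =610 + 396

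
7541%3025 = 1491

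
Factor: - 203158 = - 2^1*157^1*647^1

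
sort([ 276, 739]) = [ 276,739 ] 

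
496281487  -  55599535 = 440681952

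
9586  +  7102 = 16688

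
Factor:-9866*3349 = - 2^1*17^1*197^1*4933^1 = - 33041234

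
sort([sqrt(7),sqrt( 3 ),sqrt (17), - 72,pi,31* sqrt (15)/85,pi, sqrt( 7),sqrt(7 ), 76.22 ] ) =[-72, 31*sqrt( 15 ) /85,sqrt( 3),sqrt(7 ),sqrt(7),sqrt(7 ),pi, pi,  sqrt(17 ), 76.22]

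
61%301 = 61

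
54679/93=54679/93 = 587.95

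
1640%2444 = 1640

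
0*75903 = 0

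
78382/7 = 78382/7 = 11197.43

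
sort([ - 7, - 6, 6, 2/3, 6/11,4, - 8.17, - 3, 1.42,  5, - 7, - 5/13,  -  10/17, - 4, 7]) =[ - 8.17,-7, -7, - 6, - 4, -3, - 10/17 , - 5/13, 6/11, 2/3,1.42,4, 5, 6, 7]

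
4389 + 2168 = 6557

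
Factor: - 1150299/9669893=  - 3^2*23^1*2903^(-1) *3331^(-1)*5557^1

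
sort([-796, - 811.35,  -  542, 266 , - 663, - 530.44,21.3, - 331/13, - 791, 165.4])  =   [ - 811.35, - 796, - 791, - 663, - 542, - 530.44,  -  331/13, 21.3, 165.4, 266 ] 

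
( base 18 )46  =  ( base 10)78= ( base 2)1001110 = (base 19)42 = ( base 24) 36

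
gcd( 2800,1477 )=7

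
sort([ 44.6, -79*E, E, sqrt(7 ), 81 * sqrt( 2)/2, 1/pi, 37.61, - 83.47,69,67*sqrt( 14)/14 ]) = [-79*E,- 83.47, 1/pi,sqrt(7 ), E, 67*sqrt( 14)/14, 37.61,44.6, 81*  sqrt( 2 ) /2, 69] 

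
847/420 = 2+ 1/60 = 2.02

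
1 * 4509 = 4509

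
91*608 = 55328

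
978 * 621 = 607338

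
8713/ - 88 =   -  100+ 87/88 = -99.01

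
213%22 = 15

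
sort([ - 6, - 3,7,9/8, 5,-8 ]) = [ - 8,- 6,-3,9/8,5,7 ] 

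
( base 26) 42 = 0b1101010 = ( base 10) 106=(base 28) 3M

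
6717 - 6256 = 461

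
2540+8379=10919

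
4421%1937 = 547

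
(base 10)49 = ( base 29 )1k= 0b110001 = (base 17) 2f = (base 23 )23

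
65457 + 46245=111702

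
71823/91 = 71823/91 = 789.26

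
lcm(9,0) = 0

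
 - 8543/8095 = - 8543/8095  =  - 1.06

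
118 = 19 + 99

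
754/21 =35 + 19/21 = 35.90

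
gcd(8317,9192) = 1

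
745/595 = 149/119 = 1.25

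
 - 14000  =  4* (-3500) 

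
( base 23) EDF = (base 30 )8HA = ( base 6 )55424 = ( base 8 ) 17050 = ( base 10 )7720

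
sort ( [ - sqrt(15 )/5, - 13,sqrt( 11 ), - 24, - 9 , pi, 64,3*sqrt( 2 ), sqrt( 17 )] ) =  [ - 24, - 13, - 9 , - sqrt( 15)/5,pi,sqrt( 11)  ,  sqrt( 17),3*sqrt( 2) , 64] 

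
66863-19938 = 46925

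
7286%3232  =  822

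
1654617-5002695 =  - 3348078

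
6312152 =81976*77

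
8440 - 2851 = 5589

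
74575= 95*785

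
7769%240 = 89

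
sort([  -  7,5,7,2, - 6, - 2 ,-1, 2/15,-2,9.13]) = [ - 7,-6,-2, - 2,-1 , 2/15,2,  5,7, 9.13] 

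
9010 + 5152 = 14162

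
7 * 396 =2772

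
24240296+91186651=115426947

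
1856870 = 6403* 290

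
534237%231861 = 70515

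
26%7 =5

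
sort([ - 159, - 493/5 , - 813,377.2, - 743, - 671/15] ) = [ - 813, - 743, - 159, - 493/5, - 671/15 , 377.2] 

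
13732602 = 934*14703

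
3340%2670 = 670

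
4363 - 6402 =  - 2039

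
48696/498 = 97 + 65/83 = 97.78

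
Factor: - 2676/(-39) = 2^2*13^( - 1) * 223^1 = 892/13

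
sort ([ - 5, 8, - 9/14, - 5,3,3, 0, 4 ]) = [  -  5, - 5, - 9/14, 0  ,  3,3,4,8]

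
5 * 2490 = 12450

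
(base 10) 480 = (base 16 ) 1E0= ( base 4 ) 13200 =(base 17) 1B4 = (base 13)2AC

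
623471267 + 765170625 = 1388641892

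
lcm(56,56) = 56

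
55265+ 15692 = 70957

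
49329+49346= 98675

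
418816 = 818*512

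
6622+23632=30254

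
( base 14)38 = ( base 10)50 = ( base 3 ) 1212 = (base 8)62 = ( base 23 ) 24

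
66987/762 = 87 + 231/254=87.91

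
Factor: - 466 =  - 2^1* 233^1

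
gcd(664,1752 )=8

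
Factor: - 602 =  - 2^1*7^1*43^1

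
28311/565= 28311/565 =50.11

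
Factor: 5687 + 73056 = 7^2 *1607^1 = 78743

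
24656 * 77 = 1898512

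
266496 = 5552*48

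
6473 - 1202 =5271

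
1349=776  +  573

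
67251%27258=12735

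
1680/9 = 186+2/3   =  186.67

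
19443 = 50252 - 30809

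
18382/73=18382/73= 251.81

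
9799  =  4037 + 5762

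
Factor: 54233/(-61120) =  - 2^(-6)*5^( - 1 )*191^( - 1)*193^1*281^1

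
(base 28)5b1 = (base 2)1000010000101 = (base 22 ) 8G5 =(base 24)785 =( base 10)4229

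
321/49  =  6 + 27/49 = 6.55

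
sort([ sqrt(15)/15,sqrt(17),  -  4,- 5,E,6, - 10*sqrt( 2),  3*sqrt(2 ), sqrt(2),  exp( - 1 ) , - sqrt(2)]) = [  -  10 * sqrt(2), - 5, - 4, - sqrt(2), sqrt (15)/15,exp(  -  1 ) , sqrt(2),  E, sqrt( 17),3*sqrt( 2),6 ]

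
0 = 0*127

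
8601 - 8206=395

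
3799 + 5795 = 9594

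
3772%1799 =174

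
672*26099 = 17538528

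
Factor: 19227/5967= 29/9= 3^( -2 )*29^1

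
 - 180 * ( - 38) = 6840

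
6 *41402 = 248412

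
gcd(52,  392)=4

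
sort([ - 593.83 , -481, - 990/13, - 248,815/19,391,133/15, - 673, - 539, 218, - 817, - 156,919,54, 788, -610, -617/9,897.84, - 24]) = [ - 817, - 673, - 610, - 593.83,  -  539, - 481, - 248,- 156,-990/13, - 617/9,- 24, 133/15,815/19,54,218, 391,788,897.84,919 ] 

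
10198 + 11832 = 22030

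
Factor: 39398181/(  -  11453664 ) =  - 2^( - 5)*101^1*229^ ( - 1)*521^( - 1 )*130027^1 = -13132727/3817888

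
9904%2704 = 1792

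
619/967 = 619/967 = 0.64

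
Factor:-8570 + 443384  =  434814 = 2^1 * 3^1*72469^1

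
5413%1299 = 217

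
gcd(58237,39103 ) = 1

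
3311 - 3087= 224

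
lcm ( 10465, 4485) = 31395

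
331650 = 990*335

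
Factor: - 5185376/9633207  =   - 2^5*3^( - 1)*7^2*3307^1*3211069^( - 1 ) 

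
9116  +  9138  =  18254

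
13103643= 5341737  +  7761906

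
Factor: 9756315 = 3^3*5^1 * 72269^1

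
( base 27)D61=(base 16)25A8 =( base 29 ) BDC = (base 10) 9640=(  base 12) 56b4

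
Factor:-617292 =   -  2^2*3^2*13^1 * 1319^1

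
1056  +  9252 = 10308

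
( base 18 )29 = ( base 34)1b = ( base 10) 45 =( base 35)1A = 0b101101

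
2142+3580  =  5722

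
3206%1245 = 716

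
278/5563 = 278/5563 = 0.05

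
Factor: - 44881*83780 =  - 3760130180=   - 2^2*5^1*37^1*59^1*71^1* 1213^1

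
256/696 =32/87 = 0.37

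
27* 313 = 8451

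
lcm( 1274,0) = 0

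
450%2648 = 450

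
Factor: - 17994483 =-3^2*13^1*17^1 * 83^1 * 109^1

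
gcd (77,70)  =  7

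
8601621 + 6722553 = 15324174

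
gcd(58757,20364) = 1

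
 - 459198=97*( - 4734 )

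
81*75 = 6075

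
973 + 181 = 1154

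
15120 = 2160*7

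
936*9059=8479224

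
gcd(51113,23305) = 79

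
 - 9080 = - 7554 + - 1526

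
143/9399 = 11/723 = 0.02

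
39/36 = 13/12 = 1.08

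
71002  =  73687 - 2685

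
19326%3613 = 1261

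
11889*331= 3935259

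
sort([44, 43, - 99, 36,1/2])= [  -  99,1/2,36 , 43, 44]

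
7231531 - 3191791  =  4039740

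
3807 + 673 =4480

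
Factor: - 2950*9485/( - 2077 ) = 27980750/2077 =2^1*5^3*7^1*31^(-1)*59^1*67^(-1 )  *271^1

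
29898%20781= 9117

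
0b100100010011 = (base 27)351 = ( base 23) 490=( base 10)2323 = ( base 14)BBD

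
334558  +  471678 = 806236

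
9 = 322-313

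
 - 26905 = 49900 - 76805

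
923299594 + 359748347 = 1283047941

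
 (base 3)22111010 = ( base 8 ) 14052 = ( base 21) E0C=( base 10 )6186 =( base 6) 44350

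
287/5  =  287/5 = 57.40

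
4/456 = 1/114 = 0.01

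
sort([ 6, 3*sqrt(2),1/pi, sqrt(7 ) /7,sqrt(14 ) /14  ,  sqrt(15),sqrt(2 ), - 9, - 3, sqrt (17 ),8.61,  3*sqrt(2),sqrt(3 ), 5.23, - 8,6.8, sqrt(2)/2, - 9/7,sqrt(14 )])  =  [ - 9, - 8, - 3, -9/7, sqrt( 14)/14,  1/pi, sqrt( 7) /7, sqrt( 2) /2,sqrt(2) , sqrt( 3 ), sqrt( 14), sqrt(15),sqrt( 17),  3*sqrt (2), 3 * sqrt(2),  5.23,6, 6.8 , 8.61]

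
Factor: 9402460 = 2^2 * 5^1 * 251^1*1873^1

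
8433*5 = 42165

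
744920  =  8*93115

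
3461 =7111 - 3650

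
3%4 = 3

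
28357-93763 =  - 65406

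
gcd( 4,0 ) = 4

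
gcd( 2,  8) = 2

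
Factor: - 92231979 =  - 3^1*7^1*4391999^1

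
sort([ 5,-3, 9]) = [ - 3, 5,9 ]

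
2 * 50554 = 101108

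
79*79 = 6241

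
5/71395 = 1/14279 =0.00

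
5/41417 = 5/41417 = 0.00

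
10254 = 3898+6356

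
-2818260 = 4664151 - 7482411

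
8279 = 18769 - 10490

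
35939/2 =35939/2 = 17969.50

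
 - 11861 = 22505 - 34366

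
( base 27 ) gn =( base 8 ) 707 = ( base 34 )DD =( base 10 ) 455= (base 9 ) 555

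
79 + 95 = 174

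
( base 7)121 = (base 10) 64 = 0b1000000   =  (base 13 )4c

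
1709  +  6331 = 8040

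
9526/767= 12+322/767 = 12.42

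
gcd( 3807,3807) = 3807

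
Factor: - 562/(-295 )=2^1*5^( -1)*59^(  -  1)* 281^1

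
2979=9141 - 6162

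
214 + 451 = 665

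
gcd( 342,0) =342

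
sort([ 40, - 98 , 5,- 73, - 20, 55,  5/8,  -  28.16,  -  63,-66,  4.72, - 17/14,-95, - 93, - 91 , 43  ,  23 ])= [ - 98 , - 95, - 93, -91,-73,- 66, - 63,- 28.16,  -  20 , - 17/14, 5/8, 4.72, 5,23,40 , 43 , 55]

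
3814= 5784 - 1970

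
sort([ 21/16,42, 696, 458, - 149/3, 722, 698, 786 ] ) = [-149/3,21/16, 42, 458, 696,  698,722,786 ]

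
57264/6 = 9544  =  9544.00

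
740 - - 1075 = 1815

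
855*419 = 358245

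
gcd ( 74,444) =74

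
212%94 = 24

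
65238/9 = 7248  +  2/3 = 7248.67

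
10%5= 0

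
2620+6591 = 9211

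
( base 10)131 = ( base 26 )51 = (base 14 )95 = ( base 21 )65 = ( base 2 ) 10000011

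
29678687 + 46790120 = 76468807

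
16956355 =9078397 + 7877958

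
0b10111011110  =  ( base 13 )8B7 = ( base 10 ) 1502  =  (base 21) 38B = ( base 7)4244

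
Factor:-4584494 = -2^1*29^1 * 79043^1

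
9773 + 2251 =12024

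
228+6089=6317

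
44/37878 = 22/18939 = 0.00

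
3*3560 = 10680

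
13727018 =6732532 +6994486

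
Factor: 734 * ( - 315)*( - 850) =196528500 = 2^2*3^2*5^3*7^1 * 17^1*367^1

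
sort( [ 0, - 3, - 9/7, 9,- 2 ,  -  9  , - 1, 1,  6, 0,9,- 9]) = [- 9 , - 9, - 3,-2, - 9/7, - 1,0, 0, 1,6, 9, 9]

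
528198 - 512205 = 15993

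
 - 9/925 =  - 9/925=- 0.01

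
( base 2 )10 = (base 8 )2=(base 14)2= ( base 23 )2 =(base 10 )2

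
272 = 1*272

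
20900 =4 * 5225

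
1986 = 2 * 993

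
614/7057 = 614/7057 = 0.09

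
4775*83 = 396325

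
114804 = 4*28701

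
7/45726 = 7/45726= 0.00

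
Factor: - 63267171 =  - 3^1*11^1 *1917187^1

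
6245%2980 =285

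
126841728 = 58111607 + 68730121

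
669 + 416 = 1085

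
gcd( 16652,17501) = 1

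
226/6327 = 226/6327 = 0.04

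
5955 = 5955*1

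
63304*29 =1835816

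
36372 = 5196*7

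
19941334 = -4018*( - 4963)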